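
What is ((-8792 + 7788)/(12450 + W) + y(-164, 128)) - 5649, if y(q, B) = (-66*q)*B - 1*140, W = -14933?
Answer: 3425753893/2483 ≈ 1.3797e+6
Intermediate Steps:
y(q, B) = -140 - 66*B*q (y(q, B) = -66*B*q - 140 = -140 - 66*B*q)
((-8792 + 7788)/(12450 + W) + y(-164, 128)) - 5649 = ((-8792 + 7788)/(12450 - 14933) + (-140 - 66*128*(-164))) - 5649 = (-1004/(-2483) + (-140 + 1385472)) - 5649 = (-1004*(-1/2483) + 1385332) - 5649 = (1004/2483 + 1385332) - 5649 = 3439780360/2483 - 5649 = 3425753893/2483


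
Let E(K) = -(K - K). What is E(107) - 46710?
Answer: -46710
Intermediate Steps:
E(K) = 0 (E(K) = -1*0 = 0)
E(107) - 46710 = 0 - 46710 = -46710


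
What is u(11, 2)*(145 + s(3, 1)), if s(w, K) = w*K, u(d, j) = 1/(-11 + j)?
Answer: -148/9 ≈ -16.444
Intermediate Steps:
s(w, K) = K*w
u(11, 2)*(145 + s(3, 1)) = (145 + 1*3)/(-11 + 2) = (145 + 3)/(-9) = -⅑*148 = -148/9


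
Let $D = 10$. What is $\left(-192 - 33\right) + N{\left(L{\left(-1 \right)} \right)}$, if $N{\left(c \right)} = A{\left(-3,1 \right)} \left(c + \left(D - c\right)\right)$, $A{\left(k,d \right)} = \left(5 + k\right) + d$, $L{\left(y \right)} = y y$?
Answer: $-195$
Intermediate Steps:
$L{\left(y \right)} = y^{2}$
$A{\left(k,d \right)} = 5 + d + k$
$N{\left(c \right)} = 30$ ($N{\left(c \right)} = \left(5 + 1 - 3\right) \left(c - \left(-10 + c\right)\right) = 3 \cdot 10 = 30$)
$\left(-192 - 33\right) + N{\left(L{\left(-1 \right)} \right)} = \left(-192 - 33\right) + 30 = -225 + 30 = -195$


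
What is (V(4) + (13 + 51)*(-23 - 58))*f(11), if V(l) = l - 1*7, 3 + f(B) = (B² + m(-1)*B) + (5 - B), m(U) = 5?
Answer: -866229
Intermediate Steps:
f(B) = 2 + B² + 4*B (f(B) = -3 + ((B² + 5*B) + (5 - B)) = -3 + (5 + B² + 4*B) = 2 + B² + 4*B)
V(l) = -7 + l (V(l) = l - 7 = -7 + l)
(V(4) + (13 + 51)*(-23 - 58))*f(11) = ((-7 + 4) + (13 + 51)*(-23 - 58))*(2 + 11² + 4*11) = (-3 + 64*(-81))*(2 + 121 + 44) = (-3 - 5184)*167 = -5187*167 = -866229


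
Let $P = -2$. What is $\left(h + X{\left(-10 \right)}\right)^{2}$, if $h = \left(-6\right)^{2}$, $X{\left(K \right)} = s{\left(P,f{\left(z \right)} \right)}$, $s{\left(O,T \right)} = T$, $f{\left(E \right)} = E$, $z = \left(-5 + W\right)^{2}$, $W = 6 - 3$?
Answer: $1600$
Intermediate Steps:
$W = 3$ ($W = 6 - 3 = 3$)
$z = 4$ ($z = \left(-5 + 3\right)^{2} = \left(-2\right)^{2} = 4$)
$X{\left(K \right)} = 4$
$h = 36$
$\left(h + X{\left(-10 \right)}\right)^{2} = \left(36 + 4\right)^{2} = 40^{2} = 1600$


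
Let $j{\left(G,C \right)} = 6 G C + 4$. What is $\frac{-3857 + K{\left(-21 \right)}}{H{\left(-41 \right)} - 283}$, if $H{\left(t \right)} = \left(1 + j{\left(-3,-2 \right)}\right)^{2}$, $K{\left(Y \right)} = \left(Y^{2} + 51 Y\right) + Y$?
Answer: $- \frac{2254}{699} \approx -3.2246$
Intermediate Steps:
$j{\left(G,C \right)} = 4 + 6 C G$ ($j{\left(G,C \right)} = 6 C G + 4 = 4 + 6 C G$)
$K{\left(Y \right)} = Y^{2} + 52 Y$
$H{\left(t \right)} = 1681$ ($H{\left(t \right)} = \left(1 + \left(4 + 6 \left(-2\right) \left(-3\right)\right)\right)^{2} = \left(1 + \left(4 + 36\right)\right)^{2} = \left(1 + 40\right)^{2} = 41^{2} = 1681$)
$\frac{-3857 + K{\left(-21 \right)}}{H{\left(-41 \right)} - 283} = \frac{-3857 - 21 \left(52 - 21\right)}{1681 - 283} = \frac{-3857 - 651}{1398} = \left(-3857 - 651\right) \frac{1}{1398} = \left(-4508\right) \frac{1}{1398} = - \frac{2254}{699}$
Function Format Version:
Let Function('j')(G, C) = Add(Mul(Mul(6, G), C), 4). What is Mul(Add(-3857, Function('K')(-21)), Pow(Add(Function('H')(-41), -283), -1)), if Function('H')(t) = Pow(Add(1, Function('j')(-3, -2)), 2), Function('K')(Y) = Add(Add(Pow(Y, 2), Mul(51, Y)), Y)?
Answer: Rational(-2254, 699) ≈ -3.2246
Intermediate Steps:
Function('j')(G, C) = Add(4, Mul(6, C, G)) (Function('j')(G, C) = Add(Mul(6, C, G), 4) = Add(4, Mul(6, C, G)))
Function('K')(Y) = Add(Pow(Y, 2), Mul(52, Y))
Function('H')(t) = 1681 (Function('H')(t) = Pow(Add(1, Add(4, Mul(6, -2, -3))), 2) = Pow(Add(1, Add(4, 36)), 2) = Pow(Add(1, 40), 2) = Pow(41, 2) = 1681)
Mul(Add(-3857, Function('K')(-21)), Pow(Add(Function('H')(-41), -283), -1)) = Mul(Add(-3857, Mul(-21, Add(52, -21))), Pow(Add(1681, -283), -1)) = Mul(Add(-3857, Mul(-21, 31)), Pow(1398, -1)) = Mul(Add(-3857, -651), Rational(1, 1398)) = Mul(-4508, Rational(1, 1398)) = Rational(-2254, 699)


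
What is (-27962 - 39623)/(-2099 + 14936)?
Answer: -67585/12837 ≈ -5.2649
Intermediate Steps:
(-27962 - 39623)/(-2099 + 14936) = -67585/12837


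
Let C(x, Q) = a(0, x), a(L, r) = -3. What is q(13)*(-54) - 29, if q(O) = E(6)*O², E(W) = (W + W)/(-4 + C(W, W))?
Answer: 109309/7 ≈ 15616.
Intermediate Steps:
C(x, Q) = -3
E(W) = -2*W/7 (E(W) = (W + W)/(-4 - 3) = (2*W)/(-7) = (2*W)*(-⅐) = -2*W/7)
q(O) = -12*O²/7 (q(O) = (-2/7*6)*O² = -12*O²/7)
q(13)*(-54) - 29 = -12/7*13²*(-54) - 29 = -12/7*169*(-54) - 29 = -2028/7*(-54) - 29 = 109512/7 - 29 = 109309/7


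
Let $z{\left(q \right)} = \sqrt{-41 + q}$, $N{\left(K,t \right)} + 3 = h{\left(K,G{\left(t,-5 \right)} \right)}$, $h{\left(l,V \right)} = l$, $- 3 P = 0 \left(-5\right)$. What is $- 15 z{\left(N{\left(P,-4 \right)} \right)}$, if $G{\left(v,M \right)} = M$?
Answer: $- 30 i \sqrt{11} \approx - 99.499 i$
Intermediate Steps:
$P = 0$ ($P = - \frac{0 \left(-5\right)}{3} = \left(- \frac{1}{3}\right) 0 = 0$)
$N{\left(K,t \right)} = -3 + K$
$- 15 z{\left(N{\left(P,-4 \right)} \right)} = - 15 \sqrt{-41 + \left(-3 + 0\right)} = - 15 \sqrt{-41 - 3} = - 15 \sqrt{-44} = - 15 \cdot 2 i \sqrt{11} = - 30 i \sqrt{11}$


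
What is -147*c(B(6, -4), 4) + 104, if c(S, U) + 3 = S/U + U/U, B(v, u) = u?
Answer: 545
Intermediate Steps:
c(S, U) = -2 + S/U (c(S, U) = -3 + (S/U + U/U) = -3 + (S/U + 1) = -3 + (1 + S/U) = -2 + S/U)
-147*c(B(6, -4), 4) + 104 = -147*(-2 - 4/4) + 104 = -147*(-2 - 4*1/4) + 104 = -147*(-2 - 1) + 104 = -147*(-3) + 104 = 441 + 104 = 545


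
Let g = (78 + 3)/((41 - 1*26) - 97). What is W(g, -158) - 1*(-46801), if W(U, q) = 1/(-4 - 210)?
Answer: 10015413/214 ≈ 46801.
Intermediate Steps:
g = -81/82 (g = 81/((41 - 26) - 97) = 81/(15 - 97) = 81/(-82) = 81*(-1/82) = -81/82 ≈ -0.98780)
W(U, q) = -1/214 (W(U, q) = 1/(-214) = -1/214)
W(g, -158) - 1*(-46801) = -1/214 - 1*(-46801) = -1/214 + 46801 = 10015413/214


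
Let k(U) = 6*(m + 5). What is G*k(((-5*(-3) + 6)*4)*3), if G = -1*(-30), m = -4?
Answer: 180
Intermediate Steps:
k(U) = 6 (k(U) = 6*(-4 + 5) = 6*1 = 6)
G = 30
G*k(((-5*(-3) + 6)*4)*3) = 30*6 = 180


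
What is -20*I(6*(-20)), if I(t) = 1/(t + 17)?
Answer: 20/103 ≈ 0.19417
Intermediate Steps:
I(t) = 1/(17 + t)
-20*I(6*(-20)) = -20/(17 + 6*(-20)) = -20/(17 - 120) = -20/(-103) = -20*(-1/103) = 20/103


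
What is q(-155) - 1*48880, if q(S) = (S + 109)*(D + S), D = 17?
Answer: -42532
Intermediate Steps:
q(S) = (17 + S)*(109 + S) (q(S) = (S + 109)*(17 + S) = (109 + S)*(17 + S) = (17 + S)*(109 + S))
q(-155) - 1*48880 = (1853 + (-155)**2 + 126*(-155)) - 1*48880 = (1853 + 24025 - 19530) - 48880 = 6348 - 48880 = -42532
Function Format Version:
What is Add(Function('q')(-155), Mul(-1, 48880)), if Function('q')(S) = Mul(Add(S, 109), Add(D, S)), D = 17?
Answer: -42532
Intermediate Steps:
Function('q')(S) = Mul(Add(17, S), Add(109, S)) (Function('q')(S) = Mul(Add(S, 109), Add(17, S)) = Mul(Add(109, S), Add(17, S)) = Mul(Add(17, S), Add(109, S)))
Add(Function('q')(-155), Mul(-1, 48880)) = Add(Add(1853, Pow(-155, 2), Mul(126, -155)), Mul(-1, 48880)) = Add(Add(1853, 24025, -19530), -48880) = Add(6348, -48880) = -42532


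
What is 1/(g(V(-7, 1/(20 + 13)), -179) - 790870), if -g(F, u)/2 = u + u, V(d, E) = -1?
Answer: -1/790154 ≈ -1.2656e-6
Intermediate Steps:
g(F, u) = -4*u (g(F, u) = -2*(u + u) = -4*u)
1/(g(V(-7, 1/(20 + 13)), -179) - 790870) = 1/(-4*(-179) - 790870) = 1/(716 - 790870) = 1/(-790154) = -1/790154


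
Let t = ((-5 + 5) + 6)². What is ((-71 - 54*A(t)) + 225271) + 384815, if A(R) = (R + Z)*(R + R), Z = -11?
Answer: 512815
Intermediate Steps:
t = 36 (t = (0 + 6)² = 6² = 36)
A(R) = 2*R*(-11 + R) (A(R) = (R - 11)*(R + R) = (-11 + R)*(2*R) = 2*R*(-11 + R))
((-71 - 54*A(t)) + 225271) + 384815 = ((-71 - 108*36*(-11 + 36)) + 225271) + 384815 = ((-71 - 108*36*25) + 225271) + 384815 = ((-71 - 54*1800) + 225271) + 384815 = ((-71 - 97200) + 225271) + 384815 = (-97271 + 225271) + 384815 = 128000 + 384815 = 512815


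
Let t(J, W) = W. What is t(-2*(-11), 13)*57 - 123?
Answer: 618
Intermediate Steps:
t(-2*(-11), 13)*57 - 123 = 13*57 - 123 = 741 - 123 = 618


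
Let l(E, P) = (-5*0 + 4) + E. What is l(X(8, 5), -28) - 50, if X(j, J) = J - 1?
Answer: -42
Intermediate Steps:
X(j, J) = -1 + J
l(E, P) = 4 + E (l(E, P) = (0 + 4) + E = 4 + E)
l(X(8, 5), -28) - 50 = (4 + (-1 + 5)) - 50 = (4 + 4) - 50 = 8 - 50 = -42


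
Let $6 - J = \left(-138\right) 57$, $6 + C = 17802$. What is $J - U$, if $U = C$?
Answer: $-9924$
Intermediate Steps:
$C = 17796$ ($C = -6 + 17802 = 17796$)
$J = 7872$ ($J = 6 - \left(-138\right) 57 = 6 - -7866 = 6 + 7866 = 7872$)
$U = 17796$
$J - U = 7872 - 17796 = -9924$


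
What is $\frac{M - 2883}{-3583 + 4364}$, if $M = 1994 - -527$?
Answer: $- \frac{362}{781} \approx -0.46351$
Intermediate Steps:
$M = 2521$ ($M = 1994 + 527 = 2521$)
$\frac{M - 2883}{-3583 + 4364} = \frac{2521 - 2883}{-3583 + 4364} = - \frac{362}{781}$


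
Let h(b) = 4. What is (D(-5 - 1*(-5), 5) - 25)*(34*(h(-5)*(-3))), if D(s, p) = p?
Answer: 8160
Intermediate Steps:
(D(-5 - 1*(-5), 5) - 25)*(34*(h(-5)*(-3))) = (5 - 25)*(34*(4*(-3))) = -680*(-12) = -20*(-408) = 8160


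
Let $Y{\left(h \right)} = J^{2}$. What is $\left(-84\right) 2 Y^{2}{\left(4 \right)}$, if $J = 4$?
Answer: $-43008$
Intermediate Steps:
$Y{\left(h \right)} = 16$ ($Y{\left(h \right)} = 4^{2} = 16$)
$\left(-84\right) 2 Y^{2}{\left(4 \right)} = \left(-84\right) 2 \cdot 16^{2} = \left(-168\right) 256 = -43008$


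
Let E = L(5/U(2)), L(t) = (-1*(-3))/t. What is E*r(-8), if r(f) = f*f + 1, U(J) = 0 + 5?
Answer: 195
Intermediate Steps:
U(J) = 5
r(f) = 1 + f² (r(f) = f² + 1 = 1 + f²)
L(t) = 3/t
E = 3 (E = 3/((5/5)) = 3/((5*(⅕))) = 3/1 = 3*1 = 3)
E*r(-8) = 3*(1 + (-8)²) = 3*(1 + 64) = 3*65 = 195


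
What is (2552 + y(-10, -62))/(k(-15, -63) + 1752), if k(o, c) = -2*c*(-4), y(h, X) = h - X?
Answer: 217/104 ≈ 2.0865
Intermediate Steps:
k(o, c) = 8*c
(2552 + y(-10, -62))/(k(-15, -63) + 1752) = (2552 + (-10 - 1*(-62)))/(8*(-63) + 1752) = (2552 + (-10 + 62))/(-504 + 1752) = (2552 + 52)/1248 = 2604*(1/1248) = 217/104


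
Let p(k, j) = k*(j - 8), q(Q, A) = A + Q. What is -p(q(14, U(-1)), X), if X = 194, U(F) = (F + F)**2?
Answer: -3348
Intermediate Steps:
U(F) = 4*F**2 (U(F) = (2*F)**2 = 4*F**2)
p(k, j) = k*(-8 + j)
-p(q(14, U(-1)), X) = -(4*(-1)**2 + 14)*(-8 + 194) = -(4*1 + 14)*186 = -(4 + 14)*186 = -18*186 = -1*3348 = -3348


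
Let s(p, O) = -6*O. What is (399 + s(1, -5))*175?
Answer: 75075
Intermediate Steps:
(399 + s(1, -5))*175 = (399 - 6*(-5))*175 = (399 + 30)*175 = 429*175 = 75075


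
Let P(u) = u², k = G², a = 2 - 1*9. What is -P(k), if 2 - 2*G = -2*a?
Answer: -1296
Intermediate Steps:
a = -7 (a = 2 - 9 = -7)
G = -6 (G = 1 - (-1)*(-7) = 1 - ½*14 = 1 - 7 = -6)
k = 36 (k = (-6)² = 36)
-P(k) = -1*36² = -1*1296 = -1296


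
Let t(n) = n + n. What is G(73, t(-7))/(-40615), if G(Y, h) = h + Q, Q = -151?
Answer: 33/8123 ≈ 0.0040625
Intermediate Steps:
t(n) = 2*n
G(Y, h) = -151 + h (G(Y, h) = h - 151 = -151 + h)
G(73, t(-7))/(-40615) = (-151 + 2*(-7))/(-40615) = (-151 - 14)*(-1/40615) = -165*(-1/40615) = 33/8123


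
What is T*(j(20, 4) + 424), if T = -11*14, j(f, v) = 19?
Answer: -68222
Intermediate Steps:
T = -154
T*(j(20, 4) + 424) = -154*(19 + 424) = -154*443 = -68222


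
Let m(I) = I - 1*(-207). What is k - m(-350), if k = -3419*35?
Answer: -119522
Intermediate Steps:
k = -119665
m(I) = 207 + I (m(I) = I + 207 = 207 + I)
k - m(-350) = -119665 - (207 - 350) = -119665 - 1*(-143) = -119665 + 143 = -119522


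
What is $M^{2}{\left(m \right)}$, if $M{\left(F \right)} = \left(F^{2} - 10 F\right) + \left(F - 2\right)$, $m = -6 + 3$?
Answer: $1156$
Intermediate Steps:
$m = -3$
$M{\left(F \right)} = -2 + F^{2} - 9 F$ ($M{\left(F \right)} = \left(F^{2} - 10 F\right) + \left(-2 + F\right) = -2 + F^{2} - 9 F$)
$M^{2}{\left(m \right)} = \left(-2 + \left(-3\right)^{2} - -27\right)^{2} = \left(-2 + 9 + 27\right)^{2} = 34^{2} = 1156$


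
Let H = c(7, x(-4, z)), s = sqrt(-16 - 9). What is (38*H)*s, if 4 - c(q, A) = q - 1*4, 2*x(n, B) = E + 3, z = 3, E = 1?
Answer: 190*I ≈ 190.0*I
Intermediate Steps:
x(n, B) = 2 (x(n, B) = (1 + 3)/2 = (1/2)*4 = 2)
s = 5*I (s = sqrt(-25) = 5*I ≈ 5.0*I)
c(q, A) = 8 - q (c(q, A) = 4 - (q - 1*4) = 4 - (q - 4) = 4 - (-4 + q) = 4 + (4 - q) = 8 - q)
H = 1 (H = 8 - 1*7 = 8 - 7 = 1)
(38*H)*s = (38*1)*(5*I) = 38*(5*I) = 190*I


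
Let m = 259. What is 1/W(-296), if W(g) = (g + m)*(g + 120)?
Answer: 1/6512 ≈ 0.00015356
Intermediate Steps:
W(g) = (120 + g)*(259 + g) (W(g) = (g + 259)*(g + 120) = (259 + g)*(120 + g) = (120 + g)*(259 + g))
1/W(-296) = 1/(31080 + (-296)**2 + 379*(-296)) = 1/(31080 + 87616 - 112184) = 1/6512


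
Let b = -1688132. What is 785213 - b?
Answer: 2473345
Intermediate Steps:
785213 - b = 785213 - 1*(-1688132) = 785213 + 1688132 = 2473345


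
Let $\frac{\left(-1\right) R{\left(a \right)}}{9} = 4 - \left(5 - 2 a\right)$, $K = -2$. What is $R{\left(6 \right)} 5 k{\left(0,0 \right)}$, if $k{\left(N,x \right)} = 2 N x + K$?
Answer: $990$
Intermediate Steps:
$R{\left(a \right)} = 9 - 18 a$ ($R{\left(a \right)} = - 9 \left(4 - \left(5 - 2 a\right)\right) = - 9 \left(4 + \left(-5 + 2 a\right)\right) = - 9 \left(-1 + 2 a\right) = 9 - 18 a$)
$k{\left(N,x \right)} = -2 + 2 N x$ ($k{\left(N,x \right)} = 2 N x - 2 = -2 + 2 N x$)
$R{\left(6 \right)} 5 k{\left(0,0 \right)} = \left(9 - 108\right) 5 \left(-2 + 2 \cdot 0 \cdot 0\right) = \left(9 - 108\right) 5 \left(-2 + 0\right) = \left(-99\right) 5 \left(-2\right) = \left(-495\right) \left(-2\right) = 990$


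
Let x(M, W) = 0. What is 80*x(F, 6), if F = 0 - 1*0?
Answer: 0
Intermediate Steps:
F = 0 (F = 0 + 0 = 0)
80*x(F, 6) = 80*0 = 0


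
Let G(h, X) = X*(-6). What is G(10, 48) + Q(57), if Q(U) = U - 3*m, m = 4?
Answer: -243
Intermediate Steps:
G(h, X) = -6*X
Q(U) = -12 + U (Q(U) = U - 3*4 = U - 12 = -12 + U)
G(10, 48) + Q(57) = -6*48 + (-12 + 57) = -288 + 45 = -243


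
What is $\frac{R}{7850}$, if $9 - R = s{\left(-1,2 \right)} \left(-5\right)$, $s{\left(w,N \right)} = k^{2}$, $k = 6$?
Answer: $\frac{189}{7850} \approx 0.024076$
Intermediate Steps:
$s{\left(w,N \right)} = 36$ ($s{\left(w,N \right)} = 6^{2} = 36$)
$R = 189$ ($R = 9 - 36 \left(-5\right) = 9 - -180 = 9 + 180 = 189$)
$\frac{R}{7850} = \frac{189}{7850}$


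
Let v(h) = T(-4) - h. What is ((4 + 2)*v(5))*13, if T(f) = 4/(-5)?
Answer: -2262/5 ≈ -452.40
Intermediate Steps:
T(f) = -⅘ (T(f) = 4*(-⅕) = -⅘)
v(h) = -⅘ - h
((4 + 2)*v(5))*13 = ((4 + 2)*(-⅘ - 1*5))*13 = (6*(-⅘ - 5))*13 = (6*(-29/5))*13 = -174/5*13 = -2262/5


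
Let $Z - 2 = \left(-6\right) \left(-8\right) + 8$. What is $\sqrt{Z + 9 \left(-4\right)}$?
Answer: $\sqrt{22} \approx 4.6904$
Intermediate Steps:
$Z = 58$ ($Z = 2 + \left(\left(-6\right) \left(-8\right) + 8\right) = 2 + \left(48 + 8\right) = 2 + 56 = 58$)
$\sqrt{Z + 9 \left(-4\right)} = \sqrt{58 + 9 \left(-4\right)} = \sqrt{58 - 36} = \sqrt{22}$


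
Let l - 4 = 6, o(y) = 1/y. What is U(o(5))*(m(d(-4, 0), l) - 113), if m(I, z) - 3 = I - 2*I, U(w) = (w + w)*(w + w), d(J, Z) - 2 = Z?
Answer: -448/25 ≈ -17.920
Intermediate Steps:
d(J, Z) = 2 + Z
U(w) = 4*w² (U(w) = (2*w)*(2*w) = 4*w²)
l = 10 (l = 4 + 6 = 10)
m(I, z) = 3 - I (m(I, z) = 3 + (I - 2*I) = 3 - I)
U(o(5))*(m(d(-4, 0), l) - 113) = (4*(1/5)²)*((3 - (2 + 0)) - 113) = (4*(⅕)²)*((3 - 1*2) - 113) = (4*(1/25))*((3 - 2) - 113) = 4*(1 - 113)/25 = (4/25)*(-112) = -448/25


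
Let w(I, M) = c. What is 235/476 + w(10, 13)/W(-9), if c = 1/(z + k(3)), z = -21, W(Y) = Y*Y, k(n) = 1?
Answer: 23764/48195 ≈ 0.49308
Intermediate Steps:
W(Y) = Y²
c = -1/20 (c = 1/(-21 + 1) = 1/(-20) = -1/20 ≈ -0.050000)
w(I, M) = -1/20
235/476 + w(10, 13)/W(-9) = 235/476 - 1/(20*((-9)²)) = 235*(1/476) - 1/20/81 = 235/476 - 1/20*1/81 = 235/476 - 1/1620 = 23764/48195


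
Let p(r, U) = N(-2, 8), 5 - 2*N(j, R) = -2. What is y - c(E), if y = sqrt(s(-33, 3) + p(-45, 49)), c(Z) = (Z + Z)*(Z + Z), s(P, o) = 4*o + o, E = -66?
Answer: -17424 + sqrt(74)/2 ≈ -17420.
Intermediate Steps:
N(j, R) = 7/2 (N(j, R) = 5/2 - 1/2*(-2) = 5/2 + 1 = 7/2)
p(r, U) = 7/2
s(P, o) = 5*o
c(Z) = 4*Z**2 (c(Z) = (2*Z)*(2*Z) = 4*Z**2)
y = sqrt(74)/2 (y = sqrt(5*3 + 7/2) = sqrt(15 + 7/2) = sqrt(37/2) = sqrt(74)/2 ≈ 4.3012)
y - c(E) = sqrt(74)/2 - 4*(-66)**2 = sqrt(74)/2 - 4*4356 = sqrt(74)/2 - 1*17424 = sqrt(74)/2 - 17424 = -17424 + sqrt(74)/2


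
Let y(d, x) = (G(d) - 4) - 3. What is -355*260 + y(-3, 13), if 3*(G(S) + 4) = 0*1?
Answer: -92311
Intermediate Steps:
G(S) = -4 (G(S) = -4 + (0*1)/3 = -4 + (1/3)*0 = -4 + 0 = -4)
y(d, x) = -11 (y(d, x) = (-4 - 4) - 3 = -8 - 3 = -11)
-355*260 + y(-3, 13) = -355*260 - 11 = -92300 - 11 = -92311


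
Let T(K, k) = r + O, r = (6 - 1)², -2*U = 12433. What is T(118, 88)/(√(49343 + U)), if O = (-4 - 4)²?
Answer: 89*√172506/86253 ≈ 0.42857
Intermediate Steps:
U = -12433/2 (U = -½*12433 = -12433/2 ≈ -6216.5)
r = 25 (r = 5² = 25)
O = 64 (O = (-8)² = 64)
T(K, k) = 89 (T(K, k) = 25 + 64 = 89)
T(118, 88)/(√(49343 + U)) = 89/(√(49343 - 12433/2)) = 89/(√(86253/2)) = 89/((√172506/2)) = 89*(√172506/86253) = 89*√172506/86253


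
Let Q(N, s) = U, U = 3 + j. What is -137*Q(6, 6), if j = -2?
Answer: -137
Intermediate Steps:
U = 1 (U = 3 - 2 = 1)
Q(N, s) = 1
-137*Q(6, 6) = -137*1 = -137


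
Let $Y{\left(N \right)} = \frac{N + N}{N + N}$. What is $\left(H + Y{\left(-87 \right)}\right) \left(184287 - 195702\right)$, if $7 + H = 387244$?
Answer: $-4420321770$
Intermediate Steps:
$Y{\left(N \right)} = 1$ ($Y{\left(N \right)} = \frac{2 N}{2 N} = 2 N \frac{1}{2 N} = 1$)
$H = 387237$ ($H = -7 + 387244 = 387237$)
$\left(H + Y{\left(-87 \right)}\right) \left(184287 - 195702\right) = \left(387237 + 1\right) \left(184287 - 195702\right) = 387238 \left(-11415\right) = -4420321770$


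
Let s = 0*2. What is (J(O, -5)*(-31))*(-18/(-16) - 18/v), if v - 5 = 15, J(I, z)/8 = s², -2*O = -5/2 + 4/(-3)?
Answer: 0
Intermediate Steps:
s = 0
O = 23/12 (O = -(-5/2 + 4/(-3))/2 = -(-5*½ + 4*(-⅓))/2 = -(-5/2 - 4/3)/2 = -½*(-23/6) = 23/12 ≈ 1.9167)
J(I, z) = 0 (J(I, z) = 8*0² = 8*0 = 0)
v = 20 (v = 5 + 15 = 20)
(J(O, -5)*(-31))*(-18/(-16) - 18/v) = (0*(-31))*(-18/(-16) - 18/20) = 0*(-18*(-1/16) - 18*1/20) = 0*(9/8 - 9/10) = 0*(9/40) = 0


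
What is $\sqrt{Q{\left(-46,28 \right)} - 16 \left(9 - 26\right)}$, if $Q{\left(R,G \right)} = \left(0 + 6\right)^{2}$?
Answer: $2 \sqrt{77} \approx 17.55$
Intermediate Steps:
$Q{\left(R,G \right)} = 36$ ($Q{\left(R,G \right)} = 6^{2} = 36$)
$\sqrt{Q{\left(-46,28 \right)} - 16 \left(9 - 26\right)} = \sqrt{36 - 16 \left(9 - 26\right)} = \sqrt{36 - -272} = \sqrt{36 + 272} = \sqrt{308} = 2 \sqrt{77}$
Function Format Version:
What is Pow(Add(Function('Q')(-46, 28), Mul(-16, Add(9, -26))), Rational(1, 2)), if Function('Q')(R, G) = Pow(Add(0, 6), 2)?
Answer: Mul(2, Pow(77, Rational(1, 2))) ≈ 17.550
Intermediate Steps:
Function('Q')(R, G) = 36 (Function('Q')(R, G) = Pow(6, 2) = 36)
Pow(Add(Function('Q')(-46, 28), Mul(-16, Add(9, -26))), Rational(1, 2)) = Pow(Add(36, Mul(-16, Add(9, -26))), Rational(1, 2)) = Pow(Add(36, Mul(-16, -17)), Rational(1, 2)) = Pow(Add(36, 272), Rational(1, 2)) = Pow(308, Rational(1, 2)) = Mul(2, Pow(77, Rational(1, 2)))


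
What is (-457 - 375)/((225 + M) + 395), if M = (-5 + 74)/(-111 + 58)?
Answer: -44096/32791 ≈ -1.3448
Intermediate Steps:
M = -69/53 (M = 69/(-53) = 69*(-1/53) = -69/53 ≈ -1.3019)
(-457 - 375)/((225 + M) + 395) = (-457 - 375)/((225 - 69/53) + 395) = -832/(11856/53 + 395) = -832/32791/53 = -832*53/32791 = -44096/32791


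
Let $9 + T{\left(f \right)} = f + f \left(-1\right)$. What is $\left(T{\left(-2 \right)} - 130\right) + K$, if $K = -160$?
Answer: $-299$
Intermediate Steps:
$T{\left(f \right)} = -9$ ($T{\left(f \right)} = -9 + \left(f + f \left(-1\right)\right) = -9 + \left(f - f\right) = -9 + 0 = -9$)
$\left(T{\left(-2 \right)} - 130\right) + K = \left(-9 - 130\right) - 160 = -139 - 160 = -299$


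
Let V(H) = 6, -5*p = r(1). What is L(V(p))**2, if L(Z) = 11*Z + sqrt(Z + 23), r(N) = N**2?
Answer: (66 + sqrt(29))**2 ≈ 5095.8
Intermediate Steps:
p = -1/5 (p = -1/5*1**2 = -1/5*1 = -1/5 ≈ -0.20000)
L(Z) = sqrt(23 + Z) + 11*Z (L(Z) = 11*Z + sqrt(23 + Z) = sqrt(23 + Z) + 11*Z)
L(V(p))**2 = (sqrt(23 + 6) + 11*6)**2 = (sqrt(29) + 66)**2 = (66 + sqrt(29))**2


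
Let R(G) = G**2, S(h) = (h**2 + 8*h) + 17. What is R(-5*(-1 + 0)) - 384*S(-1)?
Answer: -3815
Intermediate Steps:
S(h) = 17 + h**2 + 8*h
R(-5*(-1 + 0)) - 384*S(-1) = (-5*(-1 + 0))**2 - 384*(17 + (-1)**2 + 8*(-1)) = (-5*(-1))**2 - 384*(17 + 1 - 8) = 5**2 - 384*10 = 25 - 3840 = -3815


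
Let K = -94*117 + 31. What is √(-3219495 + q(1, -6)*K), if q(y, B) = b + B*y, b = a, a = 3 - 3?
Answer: I*√3153693 ≈ 1775.9*I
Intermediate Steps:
a = 0
K = -10967 (K = -10998 + 31 = -10967)
b = 0
q(y, B) = B*y (q(y, B) = 0 + B*y = B*y)
√(-3219495 + q(1, -6)*K) = √(-3219495 - 6*1*(-10967)) = √(-3219495 - 6*(-10967)) = √(-3219495 + 65802) = √(-3153693) = I*√3153693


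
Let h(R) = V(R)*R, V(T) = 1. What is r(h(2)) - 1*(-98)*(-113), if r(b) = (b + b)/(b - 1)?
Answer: -11070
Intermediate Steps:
h(R) = R (h(R) = 1*R = R)
r(b) = 2*b/(-1 + b) (r(b) = (2*b)/(-1 + b) = 2*b/(-1 + b))
r(h(2)) - 1*(-98)*(-113) = 2*2/(-1 + 2) - 1*(-98)*(-113) = 2*2/1 + 98*(-113) = 2*2*1 - 11074 = 4 - 11074 = -11070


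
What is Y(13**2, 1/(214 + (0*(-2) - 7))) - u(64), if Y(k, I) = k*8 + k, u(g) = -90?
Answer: 1611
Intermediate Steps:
Y(k, I) = 9*k (Y(k, I) = 8*k + k = 9*k)
Y(13**2, 1/(214 + (0*(-2) - 7))) - u(64) = 9*13**2 - 1*(-90) = 9*169 + 90 = 1521 + 90 = 1611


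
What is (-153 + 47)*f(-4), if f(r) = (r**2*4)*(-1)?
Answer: 6784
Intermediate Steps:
f(r) = -4*r**2 (f(r) = (4*r**2)*(-1) = -4*r**2)
(-153 + 47)*f(-4) = (-153 + 47)*(-4*(-4)**2) = -(-424)*16 = -106*(-64) = 6784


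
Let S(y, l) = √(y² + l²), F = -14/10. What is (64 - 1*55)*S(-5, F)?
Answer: 9*√674/5 ≈ 46.731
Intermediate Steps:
F = -7/5 (F = -14*⅒ = -7/5 ≈ -1.4000)
S(y, l) = √(l² + y²)
(64 - 1*55)*S(-5, F) = (64 - 1*55)*√((-7/5)² + (-5)²) = (64 - 55)*√(49/25 + 25) = 9*√(674/25) = 9*(√674/5) = 9*√674/5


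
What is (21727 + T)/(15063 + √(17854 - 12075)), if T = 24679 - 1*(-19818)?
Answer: 498766056/113444095 - 33112*√5779/113444095 ≈ 4.3744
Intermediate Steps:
T = 44497 (T = 24679 + 19818 = 44497)
(21727 + T)/(15063 + √(17854 - 12075)) = (21727 + 44497)/(15063 + √(17854 - 12075)) = 66224/(15063 + √5779)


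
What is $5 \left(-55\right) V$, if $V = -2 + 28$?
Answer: $-7150$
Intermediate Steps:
$V = 26$
$5 \left(-55\right) V = 5 \left(-55\right) 26 = \left(-275\right) 26 = -7150$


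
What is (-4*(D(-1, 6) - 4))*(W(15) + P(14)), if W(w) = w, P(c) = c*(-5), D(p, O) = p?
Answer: -1100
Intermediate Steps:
P(c) = -5*c
(-4*(D(-1, 6) - 4))*(W(15) + P(14)) = (-4*(-1 - 4))*(15 - 5*14) = (-4*(-5))*(15 - 70) = 20*(-55) = -1100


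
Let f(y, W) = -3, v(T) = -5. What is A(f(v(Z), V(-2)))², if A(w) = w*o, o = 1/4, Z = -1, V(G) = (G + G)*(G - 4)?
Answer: 9/16 ≈ 0.56250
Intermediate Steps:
V(G) = 2*G*(-4 + G) (V(G) = (2*G)*(-4 + G) = 2*G*(-4 + G))
o = ¼ ≈ 0.25000
A(w) = w/4 (A(w) = w*(¼) = w/4)
A(f(v(Z), V(-2)))² = ((¼)*(-3))² = (-¾)² = 9/16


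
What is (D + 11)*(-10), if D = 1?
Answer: -120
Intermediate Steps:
(D + 11)*(-10) = (1 + 11)*(-10) = 12*(-10) = -120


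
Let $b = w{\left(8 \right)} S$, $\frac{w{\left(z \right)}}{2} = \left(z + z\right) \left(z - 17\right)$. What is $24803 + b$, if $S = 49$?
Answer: $10691$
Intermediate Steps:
$w{\left(z \right)} = 4 z \left(-17 + z\right)$ ($w{\left(z \right)} = 2 \left(z + z\right) \left(z - 17\right) = 2 \cdot 2 z \left(-17 + z\right) = 4 z \left(-17 + z\right)$)
$b = -14112$ ($b = 4 \cdot 8 \left(-17 + 8\right) 49 = 4 \cdot 8 \left(-9\right) 49 = \left(-288\right) 49 = -14112$)
$24803 + b = 24803 - 14112 = 10691$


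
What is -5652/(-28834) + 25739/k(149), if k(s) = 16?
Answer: 371124379/230672 ≈ 1608.9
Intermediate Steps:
-5652/(-28834) + 25739/k(149) = -5652/(-28834) + 25739/16 = -5652*(-1/28834) + 25739*(1/16) = 2826/14417 + 25739/16 = 371124379/230672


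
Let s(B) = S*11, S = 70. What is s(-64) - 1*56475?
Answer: -55705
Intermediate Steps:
s(B) = 770 (s(B) = 70*11 = 770)
s(-64) - 1*56475 = 770 - 1*56475 = 770 - 56475 = -55705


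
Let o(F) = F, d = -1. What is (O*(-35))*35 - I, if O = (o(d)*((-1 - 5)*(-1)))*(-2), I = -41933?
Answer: 27233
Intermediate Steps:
O = 12 (O = -(-1 - 5)*(-1)*(-2) = -(-6)*(-1)*(-2) = -1*6*(-2) = -6*(-2) = 12)
(O*(-35))*35 - I = (12*(-35))*35 - 1*(-41933) = -420*35 + 41933 = -14700 + 41933 = 27233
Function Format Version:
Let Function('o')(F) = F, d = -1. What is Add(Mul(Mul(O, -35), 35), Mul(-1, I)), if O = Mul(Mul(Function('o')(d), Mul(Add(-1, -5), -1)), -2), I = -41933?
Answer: 27233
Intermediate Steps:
O = 12 (O = Mul(Mul(-1, Mul(Add(-1, -5), -1)), -2) = Mul(Mul(-1, Mul(-6, -1)), -2) = Mul(Mul(-1, 6), -2) = Mul(-6, -2) = 12)
Add(Mul(Mul(O, -35), 35), Mul(-1, I)) = Add(Mul(Mul(12, -35), 35), Mul(-1, -41933)) = Add(Mul(-420, 35), 41933) = Add(-14700, 41933) = 27233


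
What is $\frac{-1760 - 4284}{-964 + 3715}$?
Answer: $- \frac{6044}{2751} \approx -2.197$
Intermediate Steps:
$\frac{-1760 - 4284}{-964 + 3715} = - \frac{6044}{2751}$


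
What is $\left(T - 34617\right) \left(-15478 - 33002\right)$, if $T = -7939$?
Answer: $2063114880$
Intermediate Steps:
$\left(T - 34617\right) \left(-15478 - 33002\right) = \left(-7939 - 34617\right) \left(-15478 - 33002\right) = \left(-42556\right) \left(-48480\right) = 2063114880$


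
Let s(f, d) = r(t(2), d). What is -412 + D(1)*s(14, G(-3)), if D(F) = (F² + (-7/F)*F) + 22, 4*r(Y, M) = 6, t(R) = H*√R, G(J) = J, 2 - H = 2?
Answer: -388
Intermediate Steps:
H = 0 (H = 2 - 1*2 = 2 - 2 = 0)
t(R) = 0 (t(R) = 0*√R = 0)
r(Y, M) = 3/2 (r(Y, M) = (¼)*6 = 3/2)
D(F) = 15 + F² (D(F) = (F² - 7) + 22 = (-7 + F²) + 22 = 15 + F²)
s(f, d) = 3/2
-412 + D(1)*s(14, G(-3)) = -412 + (15 + 1²)*(3/2) = -412 + (15 + 1)*(3/2) = -412 + 16*(3/2) = -412 + 24 = -388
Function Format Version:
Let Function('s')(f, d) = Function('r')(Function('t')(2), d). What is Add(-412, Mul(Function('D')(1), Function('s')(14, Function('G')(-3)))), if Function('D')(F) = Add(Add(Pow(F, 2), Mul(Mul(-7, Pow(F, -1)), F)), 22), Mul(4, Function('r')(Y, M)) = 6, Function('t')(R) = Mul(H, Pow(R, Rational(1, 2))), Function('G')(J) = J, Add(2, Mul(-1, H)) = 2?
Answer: -388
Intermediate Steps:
H = 0 (H = Add(2, Mul(-1, 2)) = Add(2, -2) = 0)
Function('t')(R) = 0 (Function('t')(R) = Mul(0, Pow(R, Rational(1, 2))) = 0)
Function('r')(Y, M) = Rational(3, 2) (Function('r')(Y, M) = Mul(Rational(1, 4), 6) = Rational(3, 2))
Function('D')(F) = Add(15, Pow(F, 2)) (Function('D')(F) = Add(Add(Pow(F, 2), -7), 22) = Add(Add(-7, Pow(F, 2)), 22) = Add(15, Pow(F, 2)))
Function('s')(f, d) = Rational(3, 2)
Add(-412, Mul(Function('D')(1), Function('s')(14, Function('G')(-3)))) = Add(-412, Mul(Add(15, Pow(1, 2)), Rational(3, 2))) = Add(-412, Mul(Add(15, 1), Rational(3, 2))) = Add(-412, Mul(16, Rational(3, 2))) = Add(-412, 24) = -388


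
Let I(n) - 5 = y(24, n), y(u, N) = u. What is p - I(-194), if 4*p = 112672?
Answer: 28139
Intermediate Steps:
I(n) = 29 (I(n) = 5 + 24 = 29)
p = 28168 (p = (1/4)*112672 = 28168)
p - I(-194) = 28168 - 1*29 = 28168 - 29 = 28139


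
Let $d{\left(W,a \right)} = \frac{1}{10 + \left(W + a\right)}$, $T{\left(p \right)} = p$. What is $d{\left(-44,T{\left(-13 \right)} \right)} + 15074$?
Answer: $\frac{708477}{47} \approx 15074.0$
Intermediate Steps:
$d{\left(W,a \right)} = \frac{1}{10 + W + a}$
$d{\left(-44,T{\left(-13 \right)} \right)} + 15074 = \frac{1}{10 - 44 - 13} + 15074 = \frac{1}{-47} + 15074 = - \frac{1}{47} + 15074 = \frac{708477}{47}$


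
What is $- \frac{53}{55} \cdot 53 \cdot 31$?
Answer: $- \frac{87079}{55} \approx -1583.3$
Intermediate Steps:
$- \frac{53}{55} \cdot 53 \cdot 31 = \left(-53\right) \frac{1}{55} \cdot 53 \cdot 31 = \left(- \frac{53}{55}\right) 53 \cdot 31 = \left(- \frac{2809}{55}\right) 31 = - \frac{87079}{55}$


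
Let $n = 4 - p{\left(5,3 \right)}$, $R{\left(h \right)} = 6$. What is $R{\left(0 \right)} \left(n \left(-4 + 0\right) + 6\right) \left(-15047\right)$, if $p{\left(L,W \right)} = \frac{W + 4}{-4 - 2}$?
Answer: $1324136$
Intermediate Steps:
$p{\left(L,W \right)} = - \frac{2}{3} - \frac{W}{6}$ ($p{\left(L,W \right)} = \frac{4 + W}{-6} = \left(4 + W\right) \left(- \frac{1}{6}\right) = - \frac{2}{3} - \frac{W}{6}$)
$n = \frac{31}{6}$ ($n = 4 - \left(- \frac{2}{3} - \frac{1}{2}\right) = 4 - - \frac{7}{6} = 4 + \frac{7}{6} = \frac{31}{6} \approx 5.1667$)
$R{\left(0 \right)} \left(n \left(-4 + 0\right) + 6\right) \left(-15047\right) = 6 \left(\frac{31 \left(-4 + 0\right)}{6} + 6\right) \left(-15047\right) = 6 \left(\frac{31}{6} \left(-4\right) + 6\right) \left(-15047\right) = 6 \left(- \frac{62}{3} + 6\right) \left(-15047\right) = 6 \left(- \frac{44}{3}\right) \left(-15047\right) = \left(-88\right) \left(-15047\right) = 1324136$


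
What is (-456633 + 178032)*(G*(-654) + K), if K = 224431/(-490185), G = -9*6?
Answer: -1607634476876143/163395 ≈ -9.8390e+9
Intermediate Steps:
G = -54
K = -224431/490185 (K = 224431*(-1/490185) = -224431/490185 ≈ -0.45785)
(-456633 + 178032)*(G*(-654) + K) = (-456633 + 178032)*(-54*(-654) - 224431/490185) = -278601*(35316 - 224431/490185) = -278601*17311149029/490185 = -1607634476876143/163395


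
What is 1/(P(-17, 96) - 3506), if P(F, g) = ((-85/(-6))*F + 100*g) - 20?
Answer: 6/34999 ≈ 0.00017143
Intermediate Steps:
P(F, g) = -20 + 100*g + 85*F/6 (P(F, g) = ((-85*(-⅙))*F + 100*g) - 20 = (85*F/6 + 100*g) - 20 = (100*g + 85*F/6) - 20 = -20 + 100*g + 85*F/6)
1/(P(-17, 96) - 3506) = 1/((-20 + 100*96 + (85/6)*(-17)) - 3506) = 1/((-20 + 9600 - 1445/6) - 3506) = 1/(56035/6 - 3506) = 1/(34999/6) = 6/34999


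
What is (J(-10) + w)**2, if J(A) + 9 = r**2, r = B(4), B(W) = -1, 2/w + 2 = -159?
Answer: 1664100/25921 ≈ 64.199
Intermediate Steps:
w = -2/161 (w = 2/(-2 - 159) = 2/(-161) = 2*(-1/161) = -2/161 ≈ -0.012422)
r = -1
J(A) = -8 (J(A) = -9 + (-1)**2 = -9 + 1 = -8)
(J(-10) + w)**2 = (-8 - 2/161)**2 = (-1290/161)**2 = 1664100/25921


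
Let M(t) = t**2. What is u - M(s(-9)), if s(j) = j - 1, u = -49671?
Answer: -49771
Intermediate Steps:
s(j) = -1 + j
u - M(s(-9)) = -49671 - (-1 - 9)**2 = -49671 - 1*(-10)**2 = -49671 - 1*100 = -49671 - 100 = -49771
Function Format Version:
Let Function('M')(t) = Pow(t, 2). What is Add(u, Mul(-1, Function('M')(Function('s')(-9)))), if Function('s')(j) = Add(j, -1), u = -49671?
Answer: -49771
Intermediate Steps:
Function('s')(j) = Add(-1, j)
Add(u, Mul(-1, Function('M')(Function('s')(-9)))) = Add(-49671, Mul(-1, Pow(Add(-1, -9), 2))) = Add(-49671, Mul(-1, Pow(-10, 2))) = Add(-49671, Mul(-1, 100)) = Add(-49671, -100) = -49771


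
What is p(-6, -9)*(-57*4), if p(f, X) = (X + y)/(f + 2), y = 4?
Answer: -285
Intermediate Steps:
p(f, X) = (4 + X)/(2 + f) (p(f, X) = (X + 4)/(f + 2) = (4 + X)/(2 + f))
p(-6, -9)*(-57*4) = ((4 - 9)/(2 - 6))*(-57*4) = (-5/(-4))*(-228) = -¼*(-5)*(-228) = (5/4)*(-228) = -285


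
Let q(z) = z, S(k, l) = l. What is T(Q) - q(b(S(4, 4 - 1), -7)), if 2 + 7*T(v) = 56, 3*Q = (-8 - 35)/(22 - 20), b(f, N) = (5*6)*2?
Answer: -366/7 ≈ -52.286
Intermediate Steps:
b(f, N) = 60 (b(f, N) = 30*2 = 60)
Q = -43/6 (Q = ((-8 - 35)/(22 - 20))/3 = (-43/2)/3 = (-43*1/2)/3 = (1/3)*(-43/2) = -43/6 ≈ -7.1667)
T(v) = 54/7 (T(v) = -2/7 + (1/7)*56 = -2/7 + 8 = 54/7)
T(Q) - q(b(S(4, 4 - 1), -7)) = 54/7 - 1*60 = 54/7 - 60 = -366/7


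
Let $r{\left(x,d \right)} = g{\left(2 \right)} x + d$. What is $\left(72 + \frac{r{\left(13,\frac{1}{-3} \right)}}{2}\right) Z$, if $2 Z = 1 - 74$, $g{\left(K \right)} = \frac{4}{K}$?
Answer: $- \frac{37157}{12} \approx -3096.4$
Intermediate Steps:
$Z = - \frac{73}{2}$ ($Z = \frac{1 - 74}{2} = \frac{1}{2} \left(-73\right) = - \frac{73}{2} \approx -36.5$)
$r{\left(x,d \right)} = d + 2 x$ ($r{\left(x,d \right)} = \frac{4}{2} x + d = 4 \cdot \frac{1}{2} x + d = 2 x + d = d + 2 x$)
$\left(72 + \frac{r{\left(13,\frac{1}{-3} \right)}}{2}\right) Z = \left(72 + \frac{\frac{1}{-3} + 2 \cdot 13}{2}\right) \left(- \frac{73}{2}\right) = \left(72 + \left(- \frac{1}{3} + 26\right) \frac{1}{2}\right) \left(- \frac{73}{2}\right) = \left(72 + \frac{77}{3} \cdot \frac{1}{2}\right) \left(- \frac{73}{2}\right) = \left(72 + \frac{77}{6}\right) \left(- \frac{73}{2}\right) = \frac{509}{6} \left(- \frac{73}{2}\right) = - \frac{37157}{12}$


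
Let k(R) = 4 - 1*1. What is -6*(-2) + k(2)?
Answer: 15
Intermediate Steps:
k(R) = 3 (k(R) = 4 - 1 = 3)
-6*(-2) + k(2) = -6*(-2) + 3 = 12 + 3 = 15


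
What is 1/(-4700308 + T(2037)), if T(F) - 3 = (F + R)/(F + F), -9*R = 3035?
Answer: -18333/86170683916 ≈ -2.1275e-7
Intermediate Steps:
R = -3035/9 (R = -1/9*3035 = -3035/9 ≈ -337.22)
T(F) = 3 + (-3035/9 + F)/(2*F) (T(F) = 3 + (F - 3035/9)/(F + F) = 3 + (-3035/9 + F)/((2*F)) = 3 + (-3035/9 + F)*(1/(2*F)) = 3 + (-3035/9 + F)/(2*F))
1/(-4700308 + T(2037)) = 1/(-4700308 + (1/18)*(-3035 + 63*2037)/2037) = 1/(-4700308 + (1/18)*(1/2037)*(-3035 + 128331)) = 1/(-4700308 + (1/18)*(1/2037)*125296) = 1/(-4700308 + 62648/18333) = 1/(-86170683916/18333) = -18333/86170683916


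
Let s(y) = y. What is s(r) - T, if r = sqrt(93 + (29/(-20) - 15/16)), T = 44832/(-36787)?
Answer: 44832/36787 + sqrt(36245)/20 ≈ 10.738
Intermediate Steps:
T = -44832/36787 (T = 44832*(-1/36787) = -44832/36787 ≈ -1.2187)
r = sqrt(36245)/20 (r = sqrt(93 + (29*(-1/20) - 15*1/16)) = sqrt(93 + (-29/20 - 15/16)) = sqrt(93 - 191/80) = sqrt(7249/80) = sqrt(36245)/20 ≈ 9.5191)
s(r) - T = sqrt(36245)/20 - 1*(-44832/36787) = sqrt(36245)/20 + 44832/36787 = 44832/36787 + sqrt(36245)/20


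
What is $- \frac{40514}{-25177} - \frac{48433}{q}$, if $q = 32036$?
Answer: $\frac{78508863}{806570372} \approx 0.097337$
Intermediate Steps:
$- \frac{40514}{-25177} - \frac{48433}{q} = - \frac{40514}{-25177} - \frac{48433}{32036} = \left(-40514\right) \left(- \frac{1}{25177}\right) - \frac{48433}{32036} = \frac{40514}{25177} - \frac{48433}{32036} = \frac{78508863}{806570372}$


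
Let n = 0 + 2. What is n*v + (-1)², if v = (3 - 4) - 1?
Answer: -3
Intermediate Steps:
v = -2 (v = -1 - 1 = -2)
n = 2
n*v + (-1)² = 2*(-2) + (-1)² = -4 + 1 = -3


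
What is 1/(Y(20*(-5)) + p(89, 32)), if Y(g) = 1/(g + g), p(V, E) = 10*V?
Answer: 200/177999 ≈ 0.0011236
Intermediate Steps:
Y(g) = 1/(2*g)
1/(Y(20*(-5)) + p(89, 32)) = 1/(1/(2*((20*(-5)))) + 10*89) = 1/((½)/(-100) + 890) = 1/((½)*(-1/100) + 890) = 1/(-1/200 + 890) = 1/(177999/200) = 200/177999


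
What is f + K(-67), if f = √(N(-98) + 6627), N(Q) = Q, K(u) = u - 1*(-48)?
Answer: -19 + √6529 ≈ 61.802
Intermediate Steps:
K(u) = 48 + u (K(u) = u + 48 = 48 + u)
f = √6529 (f = √(-98 + 6627) = √6529 ≈ 80.802)
f + K(-67) = √6529 + (48 - 67) = √6529 - 19 = -19 + √6529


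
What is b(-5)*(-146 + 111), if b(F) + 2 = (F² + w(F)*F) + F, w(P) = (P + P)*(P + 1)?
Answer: 6370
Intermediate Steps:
w(P) = 2*P*(1 + P) (w(P) = (2*P)*(1 + P) = 2*P*(1 + P))
b(F) = -2 + F + F² + 2*F²*(1 + F) (b(F) = -2 + ((F² + (2*F*(1 + F))*F) + F) = -2 + ((F² + 2*F²*(1 + F)) + F) = -2 + (F + F² + 2*F²*(1 + F)) = -2 + F + F² + 2*F²*(1 + F))
b(-5)*(-146 + 111) = (-2 - 5 + 2*(-5)³ + 3*(-5)²)*(-146 + 111) = (-2 - 5 + 2*(-125) + 3*25)*(-35) = (-2 - 5 - 250 + 75)*(-35) = -182*(-35) = 6370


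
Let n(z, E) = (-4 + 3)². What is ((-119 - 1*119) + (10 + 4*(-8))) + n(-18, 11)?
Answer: -259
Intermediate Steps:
n(z, E) = 1 (n(z, E) = (-1)² = 1)
((-119 - 1*119) + (10 + 4*(-8))) + n(-18, 11) = ((-119 - 1*119) + (10 + 4*(-8))) + 1 = ((-119 - 119) + (10 - 32)) + 1 = (-238 - 22) + 1 = -260 + 1 = -259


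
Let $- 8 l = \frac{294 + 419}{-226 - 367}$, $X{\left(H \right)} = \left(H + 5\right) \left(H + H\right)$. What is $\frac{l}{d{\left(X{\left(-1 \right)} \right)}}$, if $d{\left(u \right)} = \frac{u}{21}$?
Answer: $- \frac{14973}{37952} \approx -0.39452$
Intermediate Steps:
$X{\left(H \right)} = 2 H \left(5 + H\right)$ ($X{\left(H \right)} = \left(5 + H\right) 2 H = 2 H \left(5 + H\right)$)
$l = \frac{713}{4744}$ ($l = - \frac{\left(294 + 419\right) \frac{1}{-226 - 367}}{8} = - \frac{713 \frac{1}{-593}}{8} = - \frac{713 \left(- \frac{1}{593}\right)}{8} = \left(- \frac{1}{8}\right) \left(- \frac{713}{593}\right) = \frac{713}{4744} \approx 0.1503$)
$d{\left(u \right)} = \frac{u}{21}$ ($d{\left(u \right)} = u \frac{1}{21} = \frac{u}{21}$)
$\frac{l}{d{\left(X{\left(-1 \right)} \right)}} = \frac{713}{4744 \frac{2 \left(-1\right) \left(5 - 1\right)}{21}} = \frac{713}{4744 \frac{2 \left(-1\right) 4}{21}} = \frac{713}{4744 \cdot \frac{1}{21} \left(-8\right)} = \frac{713}{4744 \left(- \frac{8}{21}\right)} = \frac{713}{4744} \left(- \frac{21}{8}\right) = - \frac{14973}{37952}$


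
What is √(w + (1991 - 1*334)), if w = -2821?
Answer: 2*I*√291 ≈ 34.117*I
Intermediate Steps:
√(w + (1991 - 1*334)) = √(-2821 + (1991 - 1*334)) = √(-2821 + (1991 - 334)) = √(-2821 + 1657) = √(-1164) = 2*I*√291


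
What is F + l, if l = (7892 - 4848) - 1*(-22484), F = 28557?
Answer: 54085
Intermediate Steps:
l = 25528 (l = 3044 + 22484 = 25528)
F + l = 28557 + 25528 = 54085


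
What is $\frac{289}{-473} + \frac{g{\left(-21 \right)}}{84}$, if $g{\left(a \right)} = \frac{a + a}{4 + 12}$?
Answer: $- \frac{9721}{15136} \approx -0.64224$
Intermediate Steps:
$g{\left(a \right)} = \frac{a}{8}$ ($g{\left(a \right)} = \frac{2 a}{16} = 2 a \frac{1}{16} = \frac{a}{8}$)
$\frac{289}{-473} + \frac{g{\left(-21 \right)}}{84} = \frac{289}{-473} + \frac{\frac{1}{8} \left(-21\right)}{84} = 289 \left(- \frac{1}{473}\right) - \frac{1}{32} = - \frac{289}{473} - \frac{1}{32} = - \frac{9721}{15136}$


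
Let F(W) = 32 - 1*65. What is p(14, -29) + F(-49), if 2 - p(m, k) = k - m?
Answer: 12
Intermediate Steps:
p(m, k) = 2 + m - k (p(m, k) = 2 - (k - m) = 2 + (m - k) = 2 + m - k)
F(W) = -33 (F(W) = 32 - 65 = -33)
p(14, -29) + F(-49) = (2 + 14 - 1*(-29)) - 33 = (2 + 14 + 29) - 33 = 45 - 33 = 12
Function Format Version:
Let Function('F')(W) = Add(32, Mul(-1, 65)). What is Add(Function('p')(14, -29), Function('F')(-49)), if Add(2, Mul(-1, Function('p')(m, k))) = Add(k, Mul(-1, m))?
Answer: 12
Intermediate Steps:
Function('p')(m, k) = Add(2, m, Mul(-1, k)) (Function('p')(m, k) = Add(2, Mul(-1, Add(k, Mul(-1, m)))) = Add(2, Add(m, Mul(-1, k))) = Add(2, m, Mul(-1, k)))
Function('F')(W) = -33 (Function('F')(W) = Add(32, -65) = -33)
Add(Function('p')(14, -29), Function('F')(-49)) = Add(Add(2, 14, Mul(-1, -29)), -33) = Add(Add(2, 14, 29), -33) = Add(45, -33) = 12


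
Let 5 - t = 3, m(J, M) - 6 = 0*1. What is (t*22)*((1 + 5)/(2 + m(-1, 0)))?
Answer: 33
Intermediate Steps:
m(J, M) = 6 (m(J, M) = 6 + 0*1 = 6 + 0 = 6)
t = 2 (t = 5 - 1*3 = 5 - 3 = 2)
(t*22)*((1 + 5)/(2 + m(-1, 0))) = (2*22)*((1 + 5)/(2 + 6)) = 44*(6/8) = 44*(6*(1/8)) = 44*(3/4) = 33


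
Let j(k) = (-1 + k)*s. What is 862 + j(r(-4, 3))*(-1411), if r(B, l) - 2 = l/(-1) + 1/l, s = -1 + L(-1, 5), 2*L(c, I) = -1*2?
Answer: -11524/3 ≈ -3841.3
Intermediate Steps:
L(c, I) = -1 (L(c, I) = (-1*2)/2 = (½)*(-2) = -1)
s = -2 (s = -1 - 1 = -2)
r(B, l) = 2 + 1/l - l (r(B, l) = 2 + (l/(-1) + 1/l) = 2 + (l*(-1) + 1/l) = 2 + (-l + 1/l) = 2 + (1/l - l) = 2 + 1/l - l)
j(k) = 2 - 2*k (j(k) = (-1 + k)*(-2) = 2 - 2*k)
862 + j(r(-4, 3))*(-1411) = 862 + (2 - 2*(2 + 1/3 - 1*3))*(-1411) = 862 + (2 - 2*(2 + ⅓ - 3))*(-1411) = 862 + (2 - 2*(-⅔))*(-1411) = 862 + (2 + 4/3)*(-1411) = 862 + (10/3)*(-1411) = 862 - 14110/3 = -11524/3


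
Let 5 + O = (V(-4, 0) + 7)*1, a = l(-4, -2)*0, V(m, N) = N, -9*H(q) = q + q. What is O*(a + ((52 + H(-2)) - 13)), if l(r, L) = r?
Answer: 710/9 ≈ 78.889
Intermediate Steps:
H(q) = -2*q/9 (H(q) = -(q + q)/9 = -2*q/9)
a = 0 (a = -4*0 = 0)
O = 2 (O = -5 + (0 + 7)*1 = -5 + 7*1 = -5 + 7 = 2)
O*(a + ((52 + H(-2)) - 13)) = 2*(0 + ((52 - 2/9*(-2)) - 13)) = 2*(0 + ((52 + 4/9) - 13)) = 2*(0 + (472/9 - 13)) = 2*(0 + 355/9) = 2*(355/9) = 710/9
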